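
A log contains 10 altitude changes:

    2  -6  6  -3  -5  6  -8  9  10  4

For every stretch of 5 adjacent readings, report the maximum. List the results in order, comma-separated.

6, 6, 6, 9, 10, 10

(2, -6, 6, -3, -5) → max 6
(-6, 6, -3, -5, 6) → max 6
(6, -3, -5, 6, -8) → max 6
(-3, -5, 6, -8, 9) → max 9
(-5, 6, -8, 9, 10) → max 10
(6, -8, 9, 10, 4) → max 10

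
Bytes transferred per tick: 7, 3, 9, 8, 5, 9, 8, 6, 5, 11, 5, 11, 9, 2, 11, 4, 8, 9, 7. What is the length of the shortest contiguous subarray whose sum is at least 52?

add 7: running sum 7 < 52
add 3: running sum 10 < 52
add 9: running sum 19 < 52
add 8: running sum 27 < 52
add 5: running sum 32 < 52
add 9: running sum 41 < 52
add 8: running sum 49 < 52
add 6: shortest ending here [7, 3, 9, 8, 5, 9, 8, 6] sum 55, len 8
add 5: shortest ending here [3, 9, 8, 5, 9, 8, 6, 5] sum 53, len 8
add 11: shortest ending here [8, 5, 9, 8, 6, 5, 11] sum 52, len 7
add 5: shortest ending here [8, 5, 9, 8, 6, 5, 11, 5] sum 57, len 8
add 11: shortest ending here [9, 8, 6, 5, 11, 5, 11] sum 55, len 7
add 9: shortest ending here [8, 6, 5, 11, 5, 11, 9] sum 55, len 7
add 2: shortest ending here [8, 6, 5, 11, 5, 11, 9, 2] sum 57, len 8
add 11: shortest ending here [5, 11, 5, 11, 9, 2, 11] sum 54, len 7
add 4: shortest ending here [11, 5, 11, 9, 2, 11, 4] sum 53, len 7
add 8: shortest ending here [11, 5, 11, 9, 2, 11, 4, 8] sum 61, len 8
add 9: shortest ending here [11, 9, 2, 11, 4, 8, 9] sum 54, len 7
add 7: shortest ending here [11, 9, 2, 11, 4, 8, 9, 7] sum 61, len 8
Shortest qualifying length: 7.

7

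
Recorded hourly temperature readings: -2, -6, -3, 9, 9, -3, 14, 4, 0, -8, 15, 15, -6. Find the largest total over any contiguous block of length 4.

29

Each size-4 window and its sum:
-2 -6 -3 9 → sum -2
-6 -3 9 9 → sum 9
-3 9 9 -3 → sum 12
9 9 -3 14 → sum 29
9 -3 14 4 → sum 24
-3 14 4 0 → sum 15
14 4 0 -8 → sum 10
4 0 -8 15 → sum 11
0 -8 15 15 → sum 22
-8 15 15 -6 → sum 16
Largest of these is 29.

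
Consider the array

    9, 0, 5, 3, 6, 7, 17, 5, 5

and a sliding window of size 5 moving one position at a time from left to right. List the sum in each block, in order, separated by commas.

23, 21, 38, 38, 40

Sliding a size-5 window across the 9 values:
(9, 0, 5, 3, 6) → sum 23
(0, 5, 3, 6, 7) → sum 21
(5, 3, 6, 7, 17) → sum 38
(3, 6, 7, 17, 5) → sum 38
(6, 7, 17, 5, 5) → sum 40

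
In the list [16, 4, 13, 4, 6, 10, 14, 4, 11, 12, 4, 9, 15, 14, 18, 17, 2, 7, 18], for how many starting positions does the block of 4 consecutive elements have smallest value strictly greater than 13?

[16, 4, 13, 4] → min 4
[4, 13, 4, 6] → min 4
[13, 4, 6, 10] → min 4
[4, 6, 10, 14] → min 4
[6, 10, 14, 4] → min 4
[10, 14, 4, 11] → min 4
[14, 4, 11, 12] → min 4
[4, 11, 12, 4] → min 4
[11, 12, 4, 9] → min 4
[12, 4, 9, 15] → min 4
[4, 9, 15, 14] → min 4
[9, 15, 14, 18] → min 9
[15, 14, 18, 17] → min 14  > 13 ✓
[14, 18, 17, 2] → min 2
[18, 17, 2, 7] → min 2
[17, 2, 7, 18] → min 2
1 window satisfy the condition.

1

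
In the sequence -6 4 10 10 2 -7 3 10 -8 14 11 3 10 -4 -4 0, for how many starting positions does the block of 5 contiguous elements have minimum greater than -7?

4

[-6, 4, 10, 10, 2] → min -6  > -7 ✓
[4, 10, 10, 2, -7] → min -7
[10, 10, 2, -7, 3] → min -7
[10, 2, -7, 3, 10] → min -7
[2, -7, 3, 10, -8] → min -8
[-7, 3, 10, -8, 14] → min -8
[3, 10, -8, 14, 11] → min -8
[10, -8, 14, 11, 3] → min -8
[-8, 14, 11, 3, 10] → min -8
[14, 11, 3, 10, -4] → min -4  > -7 ✓
[11, 3, 10, -4, -4] → min -4  > -7 ✓
[3, 10, -4, -4, 0] → min -4  > -7 ✓
4 windows satisfy the condition.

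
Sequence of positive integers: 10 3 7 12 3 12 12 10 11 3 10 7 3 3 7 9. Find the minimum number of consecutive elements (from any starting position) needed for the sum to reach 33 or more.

add 10: running sum 10 < 33
add 3: running sum 13 < 33
add 7: running sum 20 < 33
add 12: running sum 32 < 33
end 4: [10, 3, 7, 12, 3] sum 35, len 5
end 5: [7, 12, 3, 12] sum 34, len 4
end 6: [12, 3, 12, 12] sum 39, len 4
end 7: [12, 12, 10] sum 34, len 3
end 8: [12, 10, 11] sum 33, len 3
end 9: [12, 10, 11, 3] sum 36, len 4
end 10: [10, 11, 3, 10] sum 34, len 4
end 11: [10, 11, 3, 10, 7] sum 41, len 5
end 12: [11, 3, 10, 7, 3] sum 34, len 5
end 13: [11, 3, 10, 7, 3, 3] sum 37, len 6
end 14: [3, 10, 7, 3, 3, 7] sum 33, len 6
end 15: [10, 7, 3, 3, 7, 9] sum 39, len 6
Shortest qualifying length: 3.

3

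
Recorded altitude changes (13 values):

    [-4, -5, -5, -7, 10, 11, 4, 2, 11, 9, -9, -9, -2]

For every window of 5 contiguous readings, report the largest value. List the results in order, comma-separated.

10, 11, 11, 11, 11, 11, 11, 11, 11

[-4, -5, -5, -7, 10] → max 10
[-5, -5, -7, 10, 11] → max 11
[-5, -7, 10, 11, 4] → max 11
[-7, 10, 11, 4, 2] → max 11
[10, 11, 4, 2, 11] → max 11
[11, 4, 2, 11, 9] → max 11
[4, 2, 11, 9, -9] → max 11
[2, 11, 9, -9, -9] → max 11
[11, 9, -9, -9, -2] → max 11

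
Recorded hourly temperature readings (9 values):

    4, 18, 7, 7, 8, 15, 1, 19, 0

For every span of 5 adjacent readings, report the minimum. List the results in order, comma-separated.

4, 7, 1, 1, 0

[4, 18, 7, 7, 8] → min 4
[18, 7, 7, 8, 15] → min 7
[7, 7, 8, 15, 1] → min 1
[7, 8, 15, 1, 19] → min 1
[8, 15, 1, 19, 0] → min 0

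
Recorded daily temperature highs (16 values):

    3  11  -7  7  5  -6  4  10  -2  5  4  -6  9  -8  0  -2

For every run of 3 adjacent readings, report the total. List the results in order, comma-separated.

7, 11, 5, 6, 3, 8, 12, 13, 7, 3, 7, -5, 1, -10

3 11 -7 → sum 7
11 -7 7 → sum 11
-7 7 5 → sum 5
7 5 -6 → sum 6
5 -6 4 → sum 3
-6 4 10 → sum 8
4 10 -2 → sum 12
10 -2 5 → sum 13
-2 5 4 → sum 7
5 4 -6 → sum 3
4 -6 9 → sum 7
-6 9 -8 → sum -5
9 -8 0 → sum 1
-8 0 -2 → sum -10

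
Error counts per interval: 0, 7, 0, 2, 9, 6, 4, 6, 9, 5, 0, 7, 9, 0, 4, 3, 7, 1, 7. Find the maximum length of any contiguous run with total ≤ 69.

Extend to the right; shrink from the left whenever the sum exceeds 69:
add 0: [0] sum 0, len 1
add 7: [0, 7] sum 7, len 2
add 0: [0, 7, 0] sum 7, len 3
add 2: [0, 7, 0, 2] sum 9, len 4
add 9: [0, 7, 0, 2, 9] sum 18, len 5
add 6: [0, 7, 0, 2, 9, 6] sum 24, len 6
add 4: [0, 7, 0, 2, 9, 6, 4] sum 28, len 7
add 6: [0, 7, 0, 2, 9, 6, 4, 6] sum 34, len 8
add 9: [0, 7, 0, 2, 9, 6, 4, 6, 9] sum 43, len 9
add 5: [0, 7, 0, 2, 9, 6, 4, 6, 9, 5] sum 48, len 10
add 0: [0, 7, 0, 2, 9, 6, 4, 6, 9, 5, 0] sum 48, len 11
add 7: [0, 7, 0, 2, 9, 6, 4, 6, 9, 5, 0, 7] sum 55, len 12
add 9: [0, 7, 0, 2, 9, 6, 4, 6, 9, 5, 0, 7, 9] sum 64, len 13
add 0: [0, 7, 0, 2, 9, 6, 4, 6, 9, 5, 0, 7, 9, 0] sum 64, len 14
add 4: [0, 7, 0, 2, 9, 6, 4, 6, 9, 5, 0, 7, 9, 0, 4] sum 68, len 15
add 3: [0, 2, 9, 6, 4, 6, 9, 5, 0, 7, 9, 0, 4, 3] sum 64, len 14
add 7: [9, 6, 4, 6, 9, 5, 0, 7, 9, 0, 4, 3, 7] sum 69, len 13
add 1: [6, 4, 6, 9, 5, 0, 7, 9, 0, 4, 3, 7, 1] sum 61, len 13
add 7: [6, 4, 6, 9, 5, 0, 7, 9, 0, 4, 3, 7, 1, 7] sum 68, len 14
Longest length seen: 15.

15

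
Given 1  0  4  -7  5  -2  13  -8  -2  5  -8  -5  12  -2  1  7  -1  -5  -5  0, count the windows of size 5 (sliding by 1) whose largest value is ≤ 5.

3

1 0 4 -7 5 → max 5  ≤ 5 ✓
0 4 -7 5 -2 → max 5  ≤ 5 ✓
4 -7 5 -2 13 → max 13
-7 5 -2 13 -8 → max 13
5 -2 13 -8 -2 → max 13
-2 13 -8 -2 5 → max 13
13 -8 -2 5 -8 → max 13
-8 -2 5 -8 -5 → max 5  ≤ 5 ✓
-2 5 -8 -5 12 → max 12
5 -8 -5 12 -2 → max 12
-8 -5 12 -2 1 → max 12
-5 12 -2 1 7 → max 12
12 -2 1 7 -1 → max 12
-2 1 7 -1 -5 → max 7
1 7 -1 -5 -5 → max 7
7 -1 -5 -5 0 → max 7
3 windows satisfy the condition.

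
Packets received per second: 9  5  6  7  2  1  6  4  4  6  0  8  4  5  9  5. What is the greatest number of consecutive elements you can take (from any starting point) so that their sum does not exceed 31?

→ 9: sum 9, len 1
→ 5: sum 14, len 2
→ 6: sum 20, len 3
→ 7: sum 27, len 4
→ 2: sum 29, len 5
→ 1: sum 30, len 6
→ 6 (dropped 9): sum 27, len 6
→ 4: sum 31, len 7
→ 4 (dropped 5): sum 30, len 7
→ 6 (dropped 6): sum 30, len 7
→ 0: sum 30, len 8
→ 8 (dropped 7): sum 31, len 8
→ 4 (dropped 2, 1, 6): sum 26, len 6
→ 5: sum 31, len 7
→ 9 (dropped 4, 4, 6): sum 26, len 5
→ 5: sum 31, len 6
Longest length seen: 8.

8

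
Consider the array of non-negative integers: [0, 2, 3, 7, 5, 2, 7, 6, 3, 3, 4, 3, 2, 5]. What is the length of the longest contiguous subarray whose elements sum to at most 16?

5

Extend to the right; shrink from the left whenever the sum exceeds 16:
[0] sum 0 len 1
[0, 2] sum 2 len 2
[0, 2, 3] sum 5 len 3
[0, 2, 3, 7] sum 12 len 4
[3, 7, 5] sum 15 len 3
[7, 5, 2] sum 14 len 3
[5, 2, 7] sum 14 len 3
[2, 7, 6] sum 15 len 3
[7, 6, 3] sum 16 len 3
[6, 3, 3] sum 12 len 3
[6, 3, 3, 4] sum 16 len 4
[3, 3, 4, 3] sum 13 len 4
[3, 3, 4, 3, 2] sum 15 len 5
[4, 3, 2, 5] sum 14 len 4
Longest length seen: 5.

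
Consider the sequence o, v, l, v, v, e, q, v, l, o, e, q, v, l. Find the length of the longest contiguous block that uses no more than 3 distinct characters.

5

add o: window [o] (1 distinct), len 1
add v: window [o, v] (2 distinct), len 2
add l: window [o, v, l] (3 distinct), len 3
add v: window [o, v, l, v] (3 distinct), len 4
add v: window [o, v, l, v, v] (3 distinct), len 5
add e: window [v, l, v, v, e] (3 distinct), len 5
add q: window [v, v, e, q] (3 distinct), len 4
add v: window [v, v, e, q, v] (3 distinct), len 5
add l: window [q, v, l] (3 distinct), len 3
add o: window [v, l, o] (3 distinct), len 3
add e: window [l, o, e] (3 distinct), len 3
add q: window [o, e, q] (3 distinct), len 3
add v: window [e, q, v] (3 distinct), len 3
add l: window [q, v, l] (3 distinct), len 3
Longest length with ≤3 distinct: 5.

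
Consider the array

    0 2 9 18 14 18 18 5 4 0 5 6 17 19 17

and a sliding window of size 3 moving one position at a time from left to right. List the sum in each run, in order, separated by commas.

[0, 2, 9] → sum 11
[2, 9, 18] → sum 29
[9, 18, 14] → sum 41
[18, 14, 18] → sum 50
[14, 18, 18] → sum 50
[18, 18, 5] → sum 41
[18, 5, 4] → sum 27
[5, 4, 0] → sum 9
[4, 0, 5] → sum 9
[0, 5, 6] → sum 11
[5, 6, 17] → sum 28
[6, 17, 19] → sum 42
[17, 19, 17] → sum 53

11, 29, 41, 50, 50, 41, 27, 9, 9, 11, 28, 42, 53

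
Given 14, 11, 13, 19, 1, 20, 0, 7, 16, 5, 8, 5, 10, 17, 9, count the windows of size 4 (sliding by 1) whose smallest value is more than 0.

14 11 13 19 → min 11  > 0 ✓
11 13 19 1 → min 1  > 0 ✓
13 19 1 20 → min 1  > 0 ✓
19 1 20 0 → min 0
1 20 0 7 → min 0
20 0 7 16 → min 0
0 7 16 5 → min 0
7 16 5 8 → min 5  > 0 ✓
16 5 8 5 → min 5  > 0 ✓
5 8 5 10 → min 5  > 0 ✓
8 5 10 17 → min 5  > 0 ✓
5 10 17 9 → min 5  > 0 ✓
8 windows satisfy the condition.

8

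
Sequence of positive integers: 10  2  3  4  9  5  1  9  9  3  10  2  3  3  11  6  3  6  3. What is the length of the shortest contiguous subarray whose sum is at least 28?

Extend right; whenever the sum reaches 28, record the length and shrink from the left:
add 10: running sum 10 < 28
add 2: running sum 12 < 28
add 3: running sum 15 < 28
add 4: running sum 19 < 28
add 9: shortest ending here [10, 2, 3, 4, 9] sum 28, len 5
add 5: shortest ending here [10, 2, 3, 4, 9, 5] sum 33, len 6
add 1: shortest ending here [10, 2, 3, 4, 9, 5, 1] sum 34, len 7
add 9: shortest ending here [4, 9, 5, 1, 9] sum 28, len 5
add 9: shortest ending here [9, 5, 1, 9, 9] sum 33, len 5
add 3: shortest ending here [9, 5, 1, 9, 9, 3] sum 36, len 6
add 10: shortest ending here [9, 9, 3, 10] sum 31, len 4
add 2: shortest ending here [9, 9, 3, 10, 2] sum 33, len 5
add 3: shortest ending here [9, 9, 3, 10, 2, 3] sum 36, len 6
add 3: shortest ending here [9, 3, 10, 2, 3, 3] sum 30, len 6
add 11: shortest ending here [10, 2, 3, 3, 11] sum 29, len 5
add 6: shortest ending here [10, 2, 3, 3, 11, 6] sum 35, len 6
add 3: shortest ending here [2, 3, 3, 11, 6, 3] sum 28, len 6
add 6: shortest ending here [3, 11, 6, 3, 6] sum 29, len 5
add 3: shortest ending here [11, 6, 3, 6, 3] sum 29, len 5
Shortest qualifying length: 4.

4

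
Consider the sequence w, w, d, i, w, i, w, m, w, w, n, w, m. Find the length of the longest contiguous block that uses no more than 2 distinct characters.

4

[w] 1 distinct, len 1
[w, w] 1 distinct, len 2
[w, w, d] 2 distinct, len 3
[d, i] 2 distinct, len 2
[i, w] 2 distinct, len 2
[i, w, i] 2 distinct, len 3
[i, w, i, w] 2 distinct, len 4
[w, m] 2 distinct, len 2
[w, m, w] 2 distinct, len 3
[w, m, w, w] 2 distinct, len 4
[w, w, n] 2 distinct, len 3
[w, w, n, w] 2 distinct, len 4
[w, m] 2 distinct, len 2
Longest length with ≤2 distinct: 4.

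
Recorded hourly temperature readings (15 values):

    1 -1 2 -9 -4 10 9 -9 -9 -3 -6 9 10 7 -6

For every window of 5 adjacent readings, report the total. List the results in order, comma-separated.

-11, -2, 8, -3, -3, -2, -18, -18, 1, 17, 14

1 -1 2 -9 -4 → sum -11
-1 2 -9 -4 10 → sum -2
2 -9 -4 10 9 → sum 8
-9 -4 10 9 -9 → sum -3
-4 10 9 -9 -9 → sum -3
10 9 -9 -9 -3 → sum -2
9 -9 -9 -3 -6 → sum -18
-9 -9 -3 -6 9 → sum -18
-9 -3 -6 9 10 → sum 1
-3 -6 9 10 7 → sum 17
-6 9 10 7 -6 → sum 14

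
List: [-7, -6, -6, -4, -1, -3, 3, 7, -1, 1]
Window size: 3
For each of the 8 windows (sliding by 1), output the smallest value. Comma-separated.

-7 -6 -6 → min -7
-6 -6 -4 → min -6
-6 -4 -1 → min -6
-4 -1 -3 → min -4
-1 -3 3 → min -3
-3 3 7 → min -3
3 7 -1 → min -1
7 -1 1 → min -1

-7, -6, -6, -4, -3, -3, -1, -1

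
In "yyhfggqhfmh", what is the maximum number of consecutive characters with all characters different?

add y: [y] len 1
add y (repeat y, move left end past it): [y] len 1
add h: [y, h] len 2
add f: [y, h, f] len 3
add g: [y, h, f, g] len 4
add g (repeat g, move left end past it): [g] len 1
add q: [g, q] len 2
add h: [g, q, h] len 3
add f: [g, q, h, f] len 4
add m: [g, q, h, f, m] len 5
add h (repeat h, move left end past it): [f, m, h] len 3
Longest all-distinct length: 5.

5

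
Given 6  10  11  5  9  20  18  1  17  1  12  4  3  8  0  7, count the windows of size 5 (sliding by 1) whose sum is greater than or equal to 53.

5

(6, 10, 11, 5, 9) → sum 41
(10, 11, 5, 9, 20) → sum 55  ≥ 53 ✓
(11, 5, 9, 20, 18) → sum 63  ≥ 53 ✓
(5, 9, 20, 18, 1) → sum 53  ≥ 53 ✓
(9, 20, 18, 1, 17) → sum 65  ≥ 53 ✓
(20, 18, 1, 17, 1) → sum 57  ≥ 53 ✓
(18, 1, 17, 1, 12) → sum 49
(1, 17, 1, 12, 4) → sum 35
(17, 1, 12, 4, 3) → sum 37
(1, 12, 4, 3, 8) → sum 28
(12, 4, 3, 8, 0) → sum 27
(4, 3, 8, 0, 7) → sum 22
5 windows satisfy the condition.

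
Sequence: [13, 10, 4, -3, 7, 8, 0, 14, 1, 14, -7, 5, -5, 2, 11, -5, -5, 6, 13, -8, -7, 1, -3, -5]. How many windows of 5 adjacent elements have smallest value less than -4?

14

[13, 10, 4, -3, 7] → min -3
[10, 4, -3, 7, 8] → min -3
[4, -3, 7, 8, 0] → min -3
[-3, 7, 8, 0, 14] → min -3
[7, 8, 0, 14, 1] → min 0
[8, 0, 14, 1, 14] → min 0
[0, 14, 1, 14, -7] → min -7  < -4 ✓
[14, 1, 14, -7, 5] → min -7  < -4 ✓
[1, 14, -7, 5, -5] → min -7  < -4 ✓
[14, -7, 5, -5, 2] → min -7  < -4 ✓
[-7, 5, -5, 2, 11] → min -7  < -4 ✓
[5, -5, 2, 11, -5] → min -5  < -4 ✓
[-5, 2, 11, -5, -5] → min -5  < -4 ✓
[2, 11, -5, -5, 6] → min -5  < -4 ✓
[11, -5, -5, 6, 13] → min -5  < -4 ✓
[-5, -5, 6, 13, -8] → min -8  < -4 ✓
[-5, 6, 13, -8, -7] → min -8  < -4 ✓
[6, 13, -8, -7, 1] → min -8  < -4 ✓
[13, -8, -7, 1, -3] → min -8  < -4 ✓
[-8, -7, 1, -3, -5] → min -8  < -4 ✓
14 windows satisfy the condition.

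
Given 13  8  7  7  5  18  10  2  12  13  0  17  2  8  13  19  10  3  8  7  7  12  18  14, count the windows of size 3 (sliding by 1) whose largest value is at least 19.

(13, 8, 7) → max 13
(8, 7, 7) → max 8
(7, 7, 5) → max 7
(7, 5, 18) → max 18
(5, 18, 10) → max 18
(18, 10, 2) → max 18
(10, 2, 12) → max 12
(2, 12, 13) → max 13
(12, 13, 0) → max 13
(13, 0, 17) → max 17
(0, 17, 2) → max 17
(17, 2, 8) → max 17
(2, 8, 13) → max 13
(8, 13, 19) → max 19  ≥ 19 ✓
(13, 19, 10) → max 19  ≥ 19 ✓
(19, 10, 3) → max 19  ≥ 19 ✓
(10, 3, 8) → max 10
(3, 8, 7) → max 8
(8, 7, 7) → max 8
(7, 7, 12) → max 12
(7, 12, 18) → max 18
(12, 18, 14) → max 18
3 windows satisfy the condition.

3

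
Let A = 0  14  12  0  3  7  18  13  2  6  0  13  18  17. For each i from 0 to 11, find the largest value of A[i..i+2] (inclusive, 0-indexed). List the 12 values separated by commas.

14, 14, 12, 7, 18, 18, 18, 13, 6, 13, 18, 18

0 14 12 → max 14
14 12 0 → max 14
12 0 3 → max 12
0 3 7 → max 7
3 7 18 → max 18
7 18 13 → max 18
18 13 2 → max 18
13 2 6 → max 13
2 6 0 → max 6
6 0 13 → max 13
0 13 18 → max 18
13 18 17 → max 18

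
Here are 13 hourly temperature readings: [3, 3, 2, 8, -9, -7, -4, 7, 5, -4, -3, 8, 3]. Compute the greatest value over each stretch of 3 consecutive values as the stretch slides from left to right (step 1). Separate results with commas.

3 3 2 → max 3
3 2 8 → max 8
2 8 -9 → max 8
8 -9 -7 → max 8
-9 -7 -4 → max -4
-7 -4 7 → max 7
-4 7 5 → max 7
7 5 -4 → max 7
5 -4 -3 → max 5
-4 -3 8 → max 8
-3 8 3 → max 8

3, 8, 8, 8, -4, 7, 7, 7, 5, 8, 8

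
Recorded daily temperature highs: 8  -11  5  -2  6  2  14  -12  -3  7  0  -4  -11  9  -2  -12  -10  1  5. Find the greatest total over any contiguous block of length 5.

Window sums for each of the 15 positions:
8 -11 5 -2 6 → sum 6
-11 5 -2 6 2 → sum 0
5 -2 6 2 14 → sum 25
-2 6 2 14 -12 → sum 8
6 2 14 -12 -3 → sum 7
2 14 -12 -3 7 → sum 8
14 -12 -3 7 0 → sum 6
-12 -3 7 0 -4 → sum -12
-3 7 0 -4 -11 → sum -11
7 0 -4 -11 9 → sum 1
0 -4 -11 9 -2 → sum -8
-4 -11 9 -2 -12 → sum -20
-11 9 -2 -12 -10 → sum -26
9 -2 -12 -10 1 → sum -14
-2 -12 -10 1 5 → sum -18
Greatest of these is 25.

25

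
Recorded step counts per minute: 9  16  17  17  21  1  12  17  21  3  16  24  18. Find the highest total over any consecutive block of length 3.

[9, 16, 17] → sum 42
[16, 17, 17] → sum 50
[17, 17, 21] → sum 55
[17, 21, 1] → sum 39
[21, 1, 12] → sum 34
[1, 12, 17] → sum 30
[12, 17, 21] → sum 50
[17, 21, 3] → sum 41
[21, 3, 16] → sum 40
[3, 16, 24] → sum 43
[16, 24, 18] → sum 58
Highest of these is 58.

58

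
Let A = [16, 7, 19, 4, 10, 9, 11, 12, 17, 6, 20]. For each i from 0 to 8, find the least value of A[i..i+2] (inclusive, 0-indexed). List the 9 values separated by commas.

Sliding a size-3 window across the 11 values:
16 7 19 → min 7
7 19 4 → min 4
19 4 10 → min 4
4 10 9 → min 4
10 9 11 → min 9
9 11 12 → min 9
11 12 17 → min 11
12 17 6 → min 6
17 6 20 → min 6

7, 4, 4, 4, 9, 9, 11, 6, 6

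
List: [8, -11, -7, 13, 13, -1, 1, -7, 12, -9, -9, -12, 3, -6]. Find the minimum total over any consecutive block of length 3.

-30

[8, -11, -7] → sum -10
[-11, -7, 13] → sum -5
[-7, 13, 13] → sum 19
[13, 13, -1] → sum 25
[13, -1, 1] → sum 13
[-1, 1, -7] → sum -7
[1, -7, 12] → sum 6
[-7, 12, -9] → sum -4
[12, -9, -9] → sum -6
[-9, -9, -12] → sum -30
[-9, -12, 3] → sum -18
[-12, 3, -6] → sum -15
Minimum of these is -30.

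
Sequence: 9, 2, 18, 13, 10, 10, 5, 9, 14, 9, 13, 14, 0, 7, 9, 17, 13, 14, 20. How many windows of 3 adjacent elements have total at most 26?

4

9 2 18 → sum 29
2 18 13 → sum 33
18 13 10 → sum 41
13 10 10 → sum 33
10 10 5 → sum 25  ≤ 26 ✓
10 5 9 → sum 24  ≤ 26 ✓
5 9 14 → sum 28
9 14 9 → sum 32
14 9 13 → sum 36
9 13 14 → sum 36
13 14 0 → sum 27
14 0 7 → sum 21  ≤ 26 ✓
0 7 9 → sum 16  ≤ 26 ✓
7 9 17 → sum 33
9 17 13 → sum 39
17 13 14 → sum 44
13 14 20 → sum 47
4 windows satisfy the condition.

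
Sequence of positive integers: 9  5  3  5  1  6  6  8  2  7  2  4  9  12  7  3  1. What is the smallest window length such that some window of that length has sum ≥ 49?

8

add 9: running sum 9 < 49
add 5: running sum 14 < 49
add 3: running sum 17 < 49
add 5: running sum 22 < 49
add 1: running sum 23 < 49
add 6: running sum 29 < 49
add 6: running sum 35 < 49
add 8: running sum 43 < 49
add 2: running sum 45 < 49
add 7: shortest ending here [9, 5, 3, 5, 1, 6, 6, 8, 2, 7] sum 52, len 10
add 2: shortest ending here [9, 5, 3, 5, 1, 6, 6, 8, 2, 7, 2] sum 54, len 11
add 4: shortest ending here [5, 3, 5, 1, 6, 6, 8, 2, 7, 2, 4] sum 49, len 11
add 9: shortest ending here [5, 1, 6, 6, 8, 2, 7, 2, 4, 9] sum 50, len 10
add 12: shortest ending here [6, 8, 2, 7, 2, 4, 9, 12] sum 50, len 8
add 7: shortest ending here [8, 2, 7, 2, 4, 9, 12, 7] sum 51, len 8
add 3: shortest ending here [8, 2, 7, 2, 4, 9, 12, 7, 3] sum 54, len 9
add 1: shortest ending here [8, 2, 7, 2, 4, 9, 12, 7, 3, 1] sum 55, len 10
Shortest qualifying length: 8.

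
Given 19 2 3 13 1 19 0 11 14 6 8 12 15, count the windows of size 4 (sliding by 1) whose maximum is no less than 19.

[19, 2, 3, 13] → max 19  ≥ 19 ✓
[2, 3, 13, 1] → max 13
[3, 13, 1, 19] → max 19  ≥ 19 ✓
[13, 1, 19, 0] → max 19  ≥ 19 ✓
[1, 19, 0, 11] → max 19  ≥ 19 ✓
[19, 0, 11, 14] → max 19  ≥ 19 ✓
[0, 11, 14, 6] → max 14
[11, 14, 6, 8] → max 14
[14, 6, 8, 12] → max 14
[6, 8, 12, 15] → max 15
5 windows satisfy the condition.

5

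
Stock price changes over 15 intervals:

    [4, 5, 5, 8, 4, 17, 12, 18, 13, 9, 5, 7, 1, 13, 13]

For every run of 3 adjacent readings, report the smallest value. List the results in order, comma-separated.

4 5 5 → min 4
5 5 8 → min 5
5 8 4 → min 4
8 4 17 → min 4
4 17 12 → min 4
17 12 18 → min 12
12 18 13 → min 12
18 13 9 → min 9
13 9 5 → min 5
9 5 7 → min 5
5 7 1 → min 1
7 1 13 → min 1
1 13 13 → min 1

4, 5, 4, 4, 4, 12, 12, 9, 5, 5, 1, 1, 1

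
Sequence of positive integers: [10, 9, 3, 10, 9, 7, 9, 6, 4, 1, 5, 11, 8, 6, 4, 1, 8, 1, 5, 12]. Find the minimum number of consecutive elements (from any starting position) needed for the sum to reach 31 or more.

4

add 10: running sum 10 < 31
add 9: running sum 19 < 31
add 3: running sum 22 < 31
add 10: shortest ending here [10, 9, 3, 10] sum 32, len 4
add 9: shortest ending here [9, 3, 10, 9] sum 31, len 4
add 7: shortest ending here [9, 3, 10, 9, 7] sum 38, len 5
add 9: shortest ending here [10, 9, 7, 9] sum 35, len 4
add 6: shortest ending here [9, 7, 9, 6] sum 31, len 4
add 4: shortest ending here [9, 7, 9, 6, 4] sum 35, len 5
add 1: shortest ending here [9, 7, 9, 6, 4, 1] sum 36, len 6
add 5: shortest ending here [7, 9, 6, 4, 1, 5] sum 32, len 6
add 11: shortest ending here [9, 6, 4, 1, 5, 11] sum 36, len 6
add 8: shortest ending here [6, 4, 1, 5, 11, 8] sum 35, len 6
add 6: shortest ending here [1, 5, 11, 8, 6] sum 31, len 5
add 4: shortest ending here [5, 11, 8, 6, 4] sum 34, len 5
add 1: shortest ending here [5, 11, 8, 6, 4, 1] sum 35, len 6
add 8: shortest ending here [11, 8, 6, 4, 1, 8] sum 38, len 6
add 1: shortest ending here [11, 8, 6, 4, 1, 8, 1] sum 39, len 7
add 5: shortest ending here [8, 6, 4, 1, 8, 1, 5] sum 33, len 7
add 12: shortest ending here [4, 1, 8, 1, 5, 12] sum 31, len 6
Shortest qualifying length: 4.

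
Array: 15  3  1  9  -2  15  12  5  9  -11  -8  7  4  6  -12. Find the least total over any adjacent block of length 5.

-3

[15, 3, 1, 9, -2] → sum 26
[3, 1, 9, -2, 15] → sum 26
[1, 9, -2, 15, 12] → sum 35
[9, -2, 15, 12, 5] → sum 39
[-2, 15, 12, 5, 9] → sum 39
[15, 12, 5, 9, -11] → sum 30
[12, 5, 9, -11, -8] → sum 7
[5, 9, -11, -8, 7] → sum 2
[9, -11, -8, 7, 4] → sum 1
[-11, -8, 7, 4, 6] → sum -2
[-8, 7, 4, 6, -12] → sum -3
Least of these is -3.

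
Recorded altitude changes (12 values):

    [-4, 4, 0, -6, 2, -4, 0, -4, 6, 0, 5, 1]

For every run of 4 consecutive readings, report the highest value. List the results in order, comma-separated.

4, 4, 2, 2, 2, 6, 6, 6, 6

-4 4 0 -6 → max 4
4 0 -6 2 → max 4
0 -6 2 -4 → max 2
-6 2 -4 0 → max 2
2 -4 0 -4 → max 2
-4 0 -4 6 → max 6
0 -4 6 0 → max 6
-4 6 0 5 → max 6
6 0 5 1 → max 6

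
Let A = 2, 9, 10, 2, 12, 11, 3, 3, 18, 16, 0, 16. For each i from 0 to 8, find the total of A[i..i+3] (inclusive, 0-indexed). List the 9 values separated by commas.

(2, 9, 10, 2) → sum 23
(9, 10, 2, 12) → sum 33
(10, 2, 12, 11) → sum 35
(2, 12, 11, 3) → sum 28
(12, 11, 3, 3) → sum 29
(11, 3, 3, 18) → sum 35
(3, 3, 18, 16) → sum 40
(3, 18, 16, 0) → sum 37
(18, 16, 0, 16) → sum 50

23, 33, 35, 28, 29, 35, 40, 37, 50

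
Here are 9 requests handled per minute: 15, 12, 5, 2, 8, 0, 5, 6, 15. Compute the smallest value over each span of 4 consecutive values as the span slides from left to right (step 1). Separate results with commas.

2, 2, 0, 0, 0, 0

15 12 5 2 → min 2
12 5 2 8 → min 2
5 2 8 0 → min 0
2 8 0 5 → min 0
8 0 5 6 → min 0
0 5 6 15 → min 0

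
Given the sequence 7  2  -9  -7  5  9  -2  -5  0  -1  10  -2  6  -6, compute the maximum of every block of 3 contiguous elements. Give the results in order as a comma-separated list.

7, 2, 5, 9, 9, 9, 0, 0, 10, 10, 10, 6

7 2 -9 → max 7
2 -9 -7 → max 2
-9 -7 5 → max 5
-7 5 9 → max 9
5 9 -2 → max 9
9 -2 -5 → max 9
-2 -5 0 → max 0
-5 0 -1 → max 0
0 -1 10 → max 10
-1 10 -2 → max 10
10 -2 6 → max 10
-2 6 -6 → max 6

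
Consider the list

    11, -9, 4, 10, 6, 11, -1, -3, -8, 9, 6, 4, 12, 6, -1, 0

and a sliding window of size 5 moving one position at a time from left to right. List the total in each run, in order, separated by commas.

22, 22, 30, 23, 5, 8, 3, 8, 23, 37, 27, 21

Sliding a size-5 window across the 16 values:
11 -9 4 10 6 → sum 22
-9 4 10 6 11 → sum 22
4 10 6 11 -1 → sum 30
10 6 11 -1 -3 → sum 23
6 11 -1 -3 -8 → sum 5
11 -1 -3 -8 9 → sum 8
-1 -3 -8 9 6 → sum 3
-3 -8 9 6 4 → sum 8
-8 9 6 4 12 → sum 23
9 6 4 12 6 → sum 37
6 4 12 6 -1 → sum 27
4 12 6 -1 0 → sum 21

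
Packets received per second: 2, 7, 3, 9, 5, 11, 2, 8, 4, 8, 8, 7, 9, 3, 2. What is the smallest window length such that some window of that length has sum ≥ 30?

4

add 2: running sum 2 < 30
add 7: running sum 9 < 30
add 3: running sum 12 < 30
add 9: running sum 21 < 30
add 5: running sum 26 < 30
add 11: shortest ending here [7, 3, 9, 5, 11] sum 35, len 5
add 2: shortest ending here [3, 9, 5, 11, 2] sum 30, len 5
add 8: shortest ending here [9, 5, 11, 2, 8] sum 35, len 5
add 4: shortest ending here [5, 11, 2, 8, 4] sum 30, len 5
add 8: shortest ending here [11, 2, 8, 4, 8] sum 33, len 5
add 8: shortest ending here [2, 8, 4, 8, 8] sum 30, len 5
add 7: shortest ending here [8, 4, 8, 8, 7] sum 35, len 5
add 9: shortest ending here [8, 8, 7, 9] sum 32, len 4
add 3: shortest ending here [8, 8, 7, 9, 3] sum 35, len 5
add 2: shortest ending here [8, 8, 7, 9, 3, 2] sum 37, len 6
Shortest qualifying length: 4.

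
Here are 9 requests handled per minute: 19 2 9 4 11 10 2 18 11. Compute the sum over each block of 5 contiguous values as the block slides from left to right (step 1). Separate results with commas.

[19, 2, 9, 4, 11] → sum 45
[2, 9, 4, 11, 10] → sum 36
[9, 4, 11, 10, 2] → sum 36
[4, 11, 10, 2, 18] → sum 45
[11, 10, 2, 18, 11] → sum 52

45, 36, 36, 45, 52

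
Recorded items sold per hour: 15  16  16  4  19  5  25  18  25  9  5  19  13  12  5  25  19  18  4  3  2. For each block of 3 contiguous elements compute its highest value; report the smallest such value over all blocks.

4

[15, 16, 16] → max 16
[16, 16, 4] → max 16
[16, 4, 19] → max 19
[4, 19, 5] → max 19
[19, 5, 25] → max 25
[5, 25, 18] → max 25
[25, 18, 25] → max 25
[18, 25, 9] → max 25
[25, 9, 5] → max 25
[9, 5, 19] → max 19
[5, 19, 13] → max 19
[19, 13, 12] → max 19
[13, 12, 5] → max 13
[12, 5, 25] → max 25
[5, 25, 19] → max 25
[25, 19, 18] → max 25
[19, 18, 4] → max 19
[18, 4, 3] → max 18
[4, 3, 2] → max 4
Smallest of these is 4.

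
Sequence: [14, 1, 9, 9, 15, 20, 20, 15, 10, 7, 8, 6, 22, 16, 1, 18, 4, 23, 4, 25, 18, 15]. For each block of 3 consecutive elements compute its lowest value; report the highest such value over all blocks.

Each size-3 window and its min:
14 1 9 → min 1
1 9 9 → min 1
9 9 15 → min 9
9 15 20 → min 9
15 20 20 → min 15
20 20 15 → min 15
20 15 10 → min 10
15 10 7 → min 7
10 7 8 → min 7
7 8 6 → min 6
8 6 22 → min 6
6 22 16 → min 6
22 16 1 → min 1
16 1 18 → min 1
1 18 4 → min 1
18 4 23 → min 4
4 23 4 → min 4
23 4 25 → min 4
4 25 18 → min 4
25 18 15 → min 15
Highest of these is 15.

15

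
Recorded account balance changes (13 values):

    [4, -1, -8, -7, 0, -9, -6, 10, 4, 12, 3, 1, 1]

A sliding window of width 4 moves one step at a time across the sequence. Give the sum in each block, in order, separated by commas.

(4, -1, -8, -7) → sum -12
(-1, -8, -7, 0) → sum -16
(-8, -7, 0, -9) → sum -24
(-7, 0, -9, -6) → sum -22
(0, -9, -6, 10) → sum -5
(-9, -6, 10, 4) → sum -1
(-6, 10, 4, 12) → sum 20
(10, 4, 12, 3) → sum 29
(4, 12, 3, 1) → sum 20
(12, 3, 1, 1) → sum 17

-12, -16, -24, -22, -5, -1, 20, 29, 20, 17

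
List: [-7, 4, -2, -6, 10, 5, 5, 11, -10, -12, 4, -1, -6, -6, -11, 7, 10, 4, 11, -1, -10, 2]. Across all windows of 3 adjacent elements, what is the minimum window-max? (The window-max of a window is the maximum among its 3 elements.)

-6

(-7, 4, -2) → max 4
(4, -2, -6) → max 4
(-2, -6, 10) → max 10
(-6, 10, 5) → max 10
(10, 5, 5) → max 10
(5, 5, 11) → max 11
(5, 11, -10) → max 11
(11, -10, -12) → max 11
(-10, -12, 4) → max 4
(-12, 4, -1) → max 4
(4, -1, -6) → max 4
(-1, -6, -6) → max -1
(-6, -6, -11) → max -6
(-6, -11, 7) → max 7
(-11, 7, 10) → max 10
(7, 10, 4) → max 10
(10, 4, 11) → max 11
(4, 11, -1) → max 11
(11, -1, -10) → max 11
(-1, -10, 2) → max 2
Minimum of these is -6.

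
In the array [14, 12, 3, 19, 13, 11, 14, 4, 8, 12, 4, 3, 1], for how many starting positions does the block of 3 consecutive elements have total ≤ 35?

9

[14, 12, 3] → sum 29  ≤ 35 ✓
[12, 3, 19] → sum 34  ≤ 35 ✓
[3, 19, 13] → sum 35  ≤ 35 ✓
[19, 13, 11] → sum 43
[13, 11, 14] → sum 38
[11, 14, 4] → sum 29  ≤ 35 ✓
[14, 4, 8] → sum 26  ≤ 35 ✓
[4, 8, 12] → sum 24  ≤ 35 ✓
[8, 12, 4] → sum 24  ≤ 35 ✓
[12, 4, 3] → sum 19  ≤ 35 ✓
[4, 3, 1] → sum 8  ≤ 35 ✓
9 windows satisfy the condition.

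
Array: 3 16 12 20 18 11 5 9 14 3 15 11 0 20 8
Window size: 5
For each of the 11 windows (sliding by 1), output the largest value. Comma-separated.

[3, 16, 12, 20, 18] → max 20
[16, 12, 20, 18, 11] → max 20
[12, 20, 18, 11, 5] → max 20
[20, 18, 11, 5, 9] → max 20
[18, 11, 5, 9, 14] → max 18
[11, 5, 9, 14, 3] → max 14
[5, 9, 14, 3, 15] → max 15
[9, 14, 3, 15, 11] → max 15
[14, 3, 15, 11, 0] → max 15
[3, 15, 11, 0, 20] → max 20
[15, 11, 0, 20, 8] → max 20

20, 20, 20, 20, 18, 14, 15, 15, 15, 20, 20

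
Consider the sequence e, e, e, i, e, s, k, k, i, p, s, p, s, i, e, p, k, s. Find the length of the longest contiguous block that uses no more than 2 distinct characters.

5

add e: window [e] (1 distinct), len 1
add e: window [e, e] (1 distinct), len 2
add e: window [e, e, e] (1 distinct), len 3
add i: window [e, e, e, i] (2 distinct), len 4
add e: window [e, e, e, i, e] (2 distinct), len 5
add s: window [e, s] (2 distinct), len 2
add k: window [s, k] (2 distinct), len 2
add k: window [s, k, k] (2 distinct), len 3
add i: window [k, k, i] (2 distinct), len 3
add p: window [i, p] (2 distinct), len 2
add s: window [p, s] (2 distinct), len 2
add p: window [p, s, p] (2 distinct), len 3
add s: window [p, s, p, s] (2 distinct), len 4
add i: window [s, i] (2 distinct), len 2
add e: window [i, e] (2 distinct), len 2
add p: window [e, p] (2 distinct), len 2
add k: window [p, k] (2 distinct), len 2
add s: window [k, s] (2 distinct), len 2
Longest length with ≤2 distinct: 5.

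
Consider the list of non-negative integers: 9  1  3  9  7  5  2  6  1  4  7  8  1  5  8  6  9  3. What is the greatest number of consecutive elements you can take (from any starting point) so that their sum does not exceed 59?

[9] sum 9 len 1
[9, 1] sum 10 len 2
[9, 1, 3] sum 13 len 3
[9, 1, 3, 9] sum 22 len 4
[9, 1, 3, 9, 7] sum 29 len 5
[9, 1, 3, 9, 7, 5] sum 34 len 6
[9, 1, 3, 9, 7, 5, 2] sum 36 len 7
[9, 1, 3, 9, 7, 5, 2, 6] sum 42 len 8
[9, 1, 3, 9, 7, 5, 2, 6, 1] sum 43 len 9
[9, 1, 3, 9, 7, 5, 2, 6, 1, 4] sum 47 len 10
[9, 1, 3, 9, 7, 5, 2, 6, 1, 4, 7] sum 54 len 11
[1, 3, 9, 7, 5, 2, 6, 1, 4, 7, 8] sum 53 len 11
[1, 3, 9, 7, 5, 2, 6, 1, 4, 7, 8, 1] sum 54 len 12
[1, 3, 9, 7, 5, 2, 6, 1, 4, 7, 8, 1, 5] sum 59 len 13
[7, 5, 2, 6, 1, 4, 7, 8, 1, 5, 8] sum 54 len 11
[5, 2, 6, 1, 4, 7, 8, 1, 5, 8, 6] sum 53 len 11
[2, 6, 1, 4, 7, 8, 1, 5, 8, 6, 9] sum 57 len 11
[6, 1, 4, 7, 8, 1, 5, 8, 6, 9, 3] sum 58 len 11
Longest length seen: 13.

13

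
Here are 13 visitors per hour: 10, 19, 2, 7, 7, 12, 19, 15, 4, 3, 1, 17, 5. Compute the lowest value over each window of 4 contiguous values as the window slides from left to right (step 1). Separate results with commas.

(10, 19, 2, 7) → min 2
(19, 2, 7, 7) → min 2
(2, 7, 7, 12) → min 2
(7, 7, 12, 19) → min 7
(7, 12, 19, 15) → min 7
(12, 19, 15, 4) → min 4
(19, 15, 4, 3) → min 3
(15, 4, 3, 1) → min 1
(4, 3, 1, 17) → min 1
(3, 1, 17, 5) → min 1

2, 2, 2, 7, 7, 4, 3, 1, 1, 1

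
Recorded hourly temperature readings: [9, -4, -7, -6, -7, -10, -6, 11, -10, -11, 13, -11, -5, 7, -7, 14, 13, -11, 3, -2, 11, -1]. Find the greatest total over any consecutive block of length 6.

28

(9, -4, -7, -6, -7, -10) → sum -25
(-4, -7, -6, -7, -10, -6) → sum -40
(-7, -6, -7, -10, -6, 11) → sum -25
(-6, -7, -10, -6, 11, -10) → sum -28
(-7, -10, -6, 11, -10, -11) → sum -33
(-10, -6, 11, -10, -11, 13) → sum -13
(-6, 11, -10, -11, 13, -11) → sum -14
(11, -10, -11, 13, -11, -5) → sum -13
(-10, -11, 13, -11, -5, 7) → sum -17
(-11, 13, -11, -5, 7, -7) → sum -14
(13, -11, -5, 7, -7, 14) → sum 11
(-11, -5, 7, -7, 14, 13) → sum 11
(-5, 7, -7, 14, 13, -11) → sum 11
(7, -7, 14, 13, -11, 3) → sum 19
(-7, 14, 13, -11, 3, -2) → sum 10
(14, 13, -11, 3, -2, 11) → sum 28
(13, -11, 3, -2, 11, -1) → sum 13
Greatest of these is 28.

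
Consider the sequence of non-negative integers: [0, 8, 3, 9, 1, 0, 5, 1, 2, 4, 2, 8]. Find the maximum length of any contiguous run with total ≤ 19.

7

[0] sum 0 len 1
[0, 8] sum 8 len 2
[0, 8, 3] sum 11 len 3
[3, 9] sum 12 len 2
[3, 9, 1] sum 13 len 3
[3, 9, 1, 0] sum 13 len 4
[3, 9, 1, 0, 5] sum 18 len 5
[3, 9, 1, 0, 5, 1] sum 19 len 6
[9, 1, 0, 5, 1, 2] sum 18 len 6
[1, 0, 5, 1, 2, 4] sum 13 len 6
[1, 0, 5, 1, 2, 4, 2] sum 15 len 7
[1, 2, 4, 2, 8] sum 17 len 5
Longest length seen: 7.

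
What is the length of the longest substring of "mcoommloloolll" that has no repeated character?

3

[m] len 1
[m, c] len 2
[m, c, o] len 3
[o] len 1
[o, m] len 2
[m] len 1
[m, l] len 2
[m, l, o] len 3
[o, l] len 2
[l, o] len 2
[o] len 1
[o, l] len 2
[l] len 1
[l] len 1
Longest all-distinct length: 3.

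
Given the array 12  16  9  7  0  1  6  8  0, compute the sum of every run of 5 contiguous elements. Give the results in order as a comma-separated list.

44, 33, 23, 22, 15

12 16 9 7 0 → sum 44
16 9 7 0 1 → sum 33
9 7 0 1 6 → sum 23
7 0 1 6 8 → sum 22
0 1 6 8 0 → sum 15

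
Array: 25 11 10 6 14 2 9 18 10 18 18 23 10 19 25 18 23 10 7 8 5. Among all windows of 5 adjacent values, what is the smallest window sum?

41

Window sums for each of the 17 positions:
25 11 10 6 14 → sum 66
11 10 6 14 2 → sum 43
10 6 14 2 9 → sum 41
6 14 2 9 18 → sum 49
14 2 9 18 10 → sum 53
2 9 18 10 18 → sum 57
9 18 10 18 18 → sum 73
18 10 18 18 23 → sum 87
10 18 18 23 10 → sum 79
18 18 23 10 19 → sum 88
18 23 10 19 25 → sum 95
23 10 19 25 18 → sum 95
10 19 25 18 23 → sum 95
19 25 18 23 10 → sum 95
25 18 23 10 7 → sum 83
18 23 10 7 8 → sum 66
23 10 7 8 5 → sum 53
Smallest of these is 41.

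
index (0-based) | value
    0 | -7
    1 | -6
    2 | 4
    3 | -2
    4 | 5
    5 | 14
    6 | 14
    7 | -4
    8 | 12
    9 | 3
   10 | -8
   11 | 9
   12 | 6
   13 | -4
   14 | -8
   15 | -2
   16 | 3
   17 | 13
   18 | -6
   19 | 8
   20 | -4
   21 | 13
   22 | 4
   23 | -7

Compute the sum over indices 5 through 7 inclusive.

Elements at indices 5..7: 14, 14, -4
sum(14, 14, -4) = 24

24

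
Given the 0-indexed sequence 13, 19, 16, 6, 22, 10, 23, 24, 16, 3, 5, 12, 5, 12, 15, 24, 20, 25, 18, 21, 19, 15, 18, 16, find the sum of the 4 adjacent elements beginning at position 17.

83

Elements at indices 17..20: 25, 18, 21, 19
sum(25, 18, 21, 19) = 83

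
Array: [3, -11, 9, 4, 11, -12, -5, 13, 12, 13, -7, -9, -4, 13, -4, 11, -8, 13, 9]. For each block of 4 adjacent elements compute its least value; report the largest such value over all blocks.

-4

[3, -11, 9, 4] → min -11
[-11, 9, 4, 11] → min -11
[9, 4, 11, -12] → min -12
[4, 11, -12, -5] → min -12
[11, -12, -5, 13] → min -12
[-12, -5, 13, 12] → min -12
[-5, 13, 12, 13] → min -5
[13, 12, 13, -7] → min -7
[12, 13, -7, -9] → min -9
[13, -7, -9, -4] → min -9
[-7, -9, -4, 13] → min -9
[-9, -4, 13, -4] → min -9
[-4, 13, -4, 11] → min -4
[13, -4, 11, -8] → min -8
[-4, 11, -8, 13] → min -8
[11, -8, 13, 9] → min -8
Largest of these is -4.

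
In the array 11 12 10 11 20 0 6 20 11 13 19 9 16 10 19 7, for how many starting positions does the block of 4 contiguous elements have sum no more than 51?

6

11 12 10 11 → sum 44  ≤ 51 ✓
12 10 11 20 → sum 53
10 11 20 0 → sum 41  ≤ 51 ✓
11 20 0 6 → sum 37  ≤ 51 ✓
20 0 6 20 → sum 46  ≤ 51 ✓
0 6 20 11 → sum 37  ≤ 51 ✓
6 20 11 13 → sum 50  ≤ 51 ✓
20 11 13 19 → sum 63
11 13 19 9 → sum 52
13 19 9 16 → sum 57
19 9 16 10 → sum 54
9 16 10 19 → sum 54
16 10 19 7 → sum 52
6 windows satisfy the condition.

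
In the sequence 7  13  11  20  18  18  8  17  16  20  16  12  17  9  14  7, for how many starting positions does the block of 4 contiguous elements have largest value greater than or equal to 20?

8

(7, 13, 11, 20) → max 20  ≥ 20 ✓
(13, 11, 20, 18) → max 20  ≥ 20 ✓
(11, 20, 18, 18) → max 20  ≥ 20 ✓
(20, 18, 18, 8) → max 20  ≥ 20 ✓
(18, 18, 8, 17) → max 18
(18, 8, 17, 16) → max 18
(8, 17, 16, 20) → max 20  ≥ 20 ✓
(17, 16, 20, 16) → max 20  ≥ 20 ✓
(16, 20, 16, 12) → max 20  ≥ 20 ✓
(20, 16, 12, 17) → max 20  ≥ 20 ✓
(16, 12, 17, 9) → max 17
(12, 17, 9, 14) → max 17
(17, 9, 14, 7) → max 17
8 windows satisfy the condition.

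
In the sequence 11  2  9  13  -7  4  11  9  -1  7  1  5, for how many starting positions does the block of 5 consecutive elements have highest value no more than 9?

11 2 9 13 -7 → max 13
2 9 13 -7 4 → max 13
9 13 -7 4 11 → max 13
13 -7 4 11 9 → max 13
-7 4 11 9 -1 → max 11
4 11 9 -1 7 → max 11
11 9 -1 7 1 → max 11
9 -1 7 1 5 → max 9  ≤ 9 ✓
1 window satisfy the condition.

1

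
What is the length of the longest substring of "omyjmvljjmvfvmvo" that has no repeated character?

5

[o] len 1
[o, m] len 2
[o, m, y] len 3
[o, m, y, j] len 4
[y, j, m] len 3
[y, j, m, v] len 4
[y, j, m, v, l] len 5
[m, v, l, j] len 4
[j] len 1
[j, m] len 2
[j, m, v] len 3
[j, m, v, f] len 4
[f, v] len 2
[f, v, m] len 3
[m, v] len 2
[m, v, o] len 3
Longest all-distinct length: 5.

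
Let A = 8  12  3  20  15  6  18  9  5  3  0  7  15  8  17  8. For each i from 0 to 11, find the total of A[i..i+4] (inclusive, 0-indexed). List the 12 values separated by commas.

58, 56, 62, 68, 53, 41, 35, 24, 30, 33, 47, 55

(8, 12, 3, 20, 15) → sum 58
(12, 3, 20, 15, 6) → sum 56
(3, 20, 15, 6, 18) → sum 62
(20, 15, 6, 18, 9) → sum 68
(15, 6, 18, 9, 5) → sum 53
(6, 18, 9, 5, 3) → sum 41
(18, 9, 5, 3, 0) → sum 35
(9, 5, 3, 0, 7) → sum 24
(5, 3, 0, 7, 15) → sum 30
(3, 0, 7, 15, 8) → sum 33
(0, 7, 15, 8, 17) → sum 47
(7, 15, 8, 17, 8) → sum 55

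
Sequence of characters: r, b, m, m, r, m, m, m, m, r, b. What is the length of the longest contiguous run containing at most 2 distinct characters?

add r: window [r] (1 distinct), len 1
add b: window [r, b] (2 distinct), len 2
add m: window [b, m] (2 distinct), len 2
add m: window [b, m, m] (2 distinct), len 3
add r: window [m, m, r] (2 distinct), len 3
add m: window [m, m, r, m] (2 distinct), len 4
add m: window [m, m, r, m, m] (2 distinct), len 5
add m: window [m, m, r, m, m, m] (2 distinct), len 6
add m: window [m, m, r, m, m, m, m] (2 distinct), len 7
add r: window [m, m, r, m, m, m, m, r] (2 distinct), len 8
add b: window [r, b] (2 distinct), len 2
Longest length with ≤2 distinct: 8.

8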